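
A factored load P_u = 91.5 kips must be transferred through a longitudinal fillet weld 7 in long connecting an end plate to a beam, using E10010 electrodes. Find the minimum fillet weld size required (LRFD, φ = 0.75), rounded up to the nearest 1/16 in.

E100XX → F_EXX = 100 ksi.
Total weld length L = 7 in.
Required throat t_e = P_u / (φ × 0.6 F_EXX × L) = 91.5 / (0.75 × 0.6 × 100 × 7) = 0.2905 in.
Required leg w = t_e / 0.707 = 0.4109 in → use 7/16 in.

w = 7/16 in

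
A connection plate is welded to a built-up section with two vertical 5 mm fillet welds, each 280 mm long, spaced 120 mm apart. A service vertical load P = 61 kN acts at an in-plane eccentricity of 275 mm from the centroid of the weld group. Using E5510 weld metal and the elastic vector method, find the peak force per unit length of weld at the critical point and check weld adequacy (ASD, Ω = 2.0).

E55XX → F_EXX = 550 MPa.
Total weld length L_w = 560 mm. Treat welds as unit-width lines.
Polar moment about centroid: J = 2[d³/12 + d(b/2)²] = 2[280³/12 + 280×60²] = 5675000 mm³.
Direct shear f_v = P/L_w = 61×10³ / 560 = 108.9 N/mm (vertical).
Torsion M = P·e = 61×10³ × 275 = 16775000 N·mm.
Critical point at (x, y) = (60, 140) from centroid. f_tx = M·y/J = 413.9 N/mm; f_ty = M·x/J = 177.4 N/mm.
Resultant f_max = √[f_tx² + (f_v + f_ty)²] = √[413.9² + (108.9 + 177.4)²] = 503.2 N/mm.
Capacity per unit length: r_n/Ω = (1/2.0) × 0.6 × 550 × (0.707 × 5) = 583.3 N/mm.
503.2 ≤ 583.3 → adequate.

f_max ≈ 503 N/mm; adequate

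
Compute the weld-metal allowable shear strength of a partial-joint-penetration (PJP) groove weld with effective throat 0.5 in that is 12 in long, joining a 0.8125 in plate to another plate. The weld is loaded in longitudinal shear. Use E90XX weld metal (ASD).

E90XX → F_EXX = 90 ksi.
Effective throat (given) t_e = 0.5 in.
A_we = 0.5 × 12 = 6 in².
F_nw = 0.6 F_EXX = 54 ksi.
R_n/Ω = (54 × 6) / 2.0 = 162 kip.

R_n/Ω ≈ 162 kip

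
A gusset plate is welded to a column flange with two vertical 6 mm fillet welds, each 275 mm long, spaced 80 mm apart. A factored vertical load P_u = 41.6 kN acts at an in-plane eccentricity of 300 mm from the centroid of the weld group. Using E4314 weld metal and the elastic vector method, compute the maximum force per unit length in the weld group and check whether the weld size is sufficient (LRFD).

f_max ≈ 438 N/mm; adequate

E43XX → F_EXX = 430 MPa.
Total weld length L_w = 550 mm. Treat welds as unit-width lines.
Polar moment about centroid: J = 2[d³/12 + d(b/2)²] = 2[275³/12 + 275×40²] = 4346000 mm³.
Direct shear f_v = P/L_w = 41.6×10³ / 550 = 75.64 N/mm (vertical).
Torsion M = P·e = 41.6×10³ × 300 = 12480000 N·mm.
Critical point at (x, y) = (40, 137.5) from centroid. f_tx = M·y/J = 394.8 N/mm; f_ty = M·x/J = 114.9 N/mm.
Resultant f_max = √[f_tx² + (f_v + f_ty)²] = √[394.8² + (75.64 + 114.9)²] = 438.4 N/mm.
Capacity per unit length: φr_n = 0.75 × 0.6 × 430 × (0.707 × 6) = 820.8 N/mm.
438.4 ≤ 820.8 → adequate.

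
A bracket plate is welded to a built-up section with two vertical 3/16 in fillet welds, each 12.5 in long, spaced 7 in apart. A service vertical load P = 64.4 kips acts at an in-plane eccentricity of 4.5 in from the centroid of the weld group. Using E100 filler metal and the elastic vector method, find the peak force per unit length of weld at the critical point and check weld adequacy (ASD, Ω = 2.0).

E100XX → F_EXX = 100 ksi.
Total weld length L_w = 25 in. Treat welds as unit-width lines.
Polar moment about centroid: J = 2[d³/12 + d(b/2)²] = 2[12.5³/12 + 12.5×3.5²] = 631.8 in³.
Direct shear f_v = P/L_w = 64.4 / 25 = 2.576 kip/in (vertical).
Torsion M = P·e = 64.4 × 4.5 = 289.8 kip·in.
Critical point at (x, y) = (3.5, 6.25) from centroid. f_tx = M·y/J = 2.867 kip/in; f_ty = M·x/J = 1.605 kip/in.
Resultant f_max = √[f_tx² + (f_v + f_ty)²] = √[2.867² + (2.576 + 1.605)²] = 5.07 kip/in.
Capacity per unit length: r_n/Ω = (1/2.0) × 0.6 × 100 × (0.707 × 0.1875) = 3.977 kip/in.
5.07 > 3.977 → NOT adequate.

f_max ≈ 5.07 kip/in; NOT adequate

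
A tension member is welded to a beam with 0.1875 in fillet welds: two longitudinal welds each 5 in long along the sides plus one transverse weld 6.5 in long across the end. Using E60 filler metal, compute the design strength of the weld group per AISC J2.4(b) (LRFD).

E60XX → F_EXX = 60 ksi.
t_e = 0.707 × 0.1875 = 0.1326 in.
R_nwl = 0.6 × 60 × 0.1326 × 10 = 47.72 kip (longitudinal, 2 welds).
R_nwt = 0.6 × 60 × 0.1326 × 6.5 = 31.02 kip (transverse, base value).
(i) R_nwl + R_nwt = 78.74 kip; (ii) 0.85 R_nwl + 1.5 R_nwt = 87.09 kip.
R_n = max = 87.09 kip [governs: (ii)]; φR_n = 65.32 kip.

φR_n ≈ 65.3 kip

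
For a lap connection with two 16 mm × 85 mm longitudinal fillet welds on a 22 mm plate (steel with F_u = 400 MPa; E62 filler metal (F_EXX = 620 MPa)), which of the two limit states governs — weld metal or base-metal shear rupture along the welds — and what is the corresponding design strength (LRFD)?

φR_n ≈ 537 kN (weld metal governs)

t_e = 0.707 × 16 = 11.31 mm; L = 170 mm.
Weld metal: φR_n = 0.75 × 0.6 × 620 × 11.31 × 170 × 10⁻³ = 536.5 kN.
Base metal (shear rupture): φR_n = 0.75 × 0.6 × 400 × 22 × 170 × 10⁻³ = 673.2 kN.
Governing: weld metal.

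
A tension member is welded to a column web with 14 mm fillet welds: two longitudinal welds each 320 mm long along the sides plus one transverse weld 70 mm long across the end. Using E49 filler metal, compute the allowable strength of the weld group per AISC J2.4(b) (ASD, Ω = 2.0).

E49XX → F_EXX = 490 MPa.
t_e = 0.707 × 14 = 9.898 mm.
R_nwl = 0.6 × 490 × 9.898 × 640 × 10⁻³ = 1862 kN (longitudinal, 2 welds).
R_nwt = 0.6 × 490 × 9.898 × 70 × 10⁻³ = 203.7 kN (transverse, base value).
(i) R_nwl + R_nwt = 2066 kN; (ii) 0.85 R_nwl + 1.5 R_nwt = 1889 kN.
R_n = max = 2066 kN [governs: (i)]; R_n/Ω = 1033 kN.

R_n/Ω ≈ 1030 kN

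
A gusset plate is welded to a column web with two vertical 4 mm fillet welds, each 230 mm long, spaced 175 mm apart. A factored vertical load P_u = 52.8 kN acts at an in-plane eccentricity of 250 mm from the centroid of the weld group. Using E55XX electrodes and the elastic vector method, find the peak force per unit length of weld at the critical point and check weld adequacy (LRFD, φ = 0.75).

E55XX → F_EXX = 550 MPa.
Total weld length L_w = 460 mm. Treat welds as unit-width lines.
Polar moment about centroid: J = 2[d³/12 + d(b/2)²] = 2[230³/12 + 230×87.5²] = 5550000 mm³.
Direct shear f_v = P/L_w = 52.8×10³ / 460 = 114.8 N/mm (vertical).
Torsion M = P·e = 52.8×10³ × 250 = 13200000 N·mm.
Critical point at (x, y) = (87.5, 115) from centroid. f_tx = M·y/J = 273.5 N/mm; f_ty = M·x/J = 208.1 N/mm.
Resultant f_max = √[f_tx² + (f_v + f_ty)²] = √[273.5² + (114.8 + 208.1)²] = 423.2 N/mm.
Capacity per unit length: φr_n = 0.75 × 0.6 × 550 × (0.707 × 4) = 699.9 N/mm.
423.2 ≤ 699.9 → adequate.

f_max ≈ 423 N/mm; adequate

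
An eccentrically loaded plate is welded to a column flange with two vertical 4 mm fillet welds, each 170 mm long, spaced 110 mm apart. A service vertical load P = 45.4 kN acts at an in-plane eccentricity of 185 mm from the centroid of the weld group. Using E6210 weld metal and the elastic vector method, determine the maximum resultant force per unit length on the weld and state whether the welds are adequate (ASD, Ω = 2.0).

E62XX → F_EXX = 620 MPa.
Total weld length L_w = 340 mm. Treat welds as unit-width lines.
Polar moment about centroid: J = 2[d³/12 + d(b/2)²] = 2[170³/12 + 170×55²] = 1847000 mm³.
Direct shear f_v = P/L_w = 45.4×10³ / 340 = 133.5 N/mm (vertical).
Torsion M = P·e = 45.4×10³ × 185 = 8399000 N·mm.
Critical point at (x, y) = (55, 85) from centroid. f_tx = M·y/J = 386.5 N/mm; f_ty = M·x/J = 250.1 N/mm.
Resultant f_max = √[f_tx² + (f_v + f_ty)²] = √[386.5² + (133.5 + 250.1)²] = 544.5 N/mm.
Capacity per unit length: r_n/Ω = (1/2.0) × 0.6 × 620 × (0.707 × 4) = 526 N/mm.
544.5 > 526 → NOT adequate.

f_max ≈ 545 N/mm; NOT adequate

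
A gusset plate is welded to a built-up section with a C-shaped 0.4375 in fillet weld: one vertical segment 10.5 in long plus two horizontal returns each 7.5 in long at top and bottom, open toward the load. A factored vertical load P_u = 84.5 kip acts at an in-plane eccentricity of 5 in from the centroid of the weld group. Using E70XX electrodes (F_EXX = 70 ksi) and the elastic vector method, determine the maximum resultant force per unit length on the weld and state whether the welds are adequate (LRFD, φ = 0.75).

f_max ≈ 7.45 kip/in; adequate

Total weld length L_w = 25.5 in. Treat welds as unit-width lines.
Centroid: x̄ = 2×7.5×3.75 / 25.5 = 2.206 in from the vertical weld.
Polar moment about centroid: J = I_x + I_y = [10.5³/12 + 2×7.5×5.25²] + [10.5×2.206² + 2(7.5³/12 + 7.5×1.544²)] = 667.1 in³.
Direct shear f_v = P/L_w = 84.5 / 25.5 = 3.314 kip/in (vertical).
Torsion M = P·e = 84.5 × 5 = 422.5 kip·in.
Critical point at (x, y) = (5.294, 5.25) from centroid. f_tx = M·y/J = 3.325 kip/in; f_ty = M·x/J = 3.353 kip/in.
Resultant f_max = √[f_tx² + (f_v + f_ty)²] = √[3.325² + (3.314 + 3.353)²] = 7.45 kip/in.
Capacity per unit length: φr_n = 0.75 × 0.6 × 70 × (0.707 × 0.4375) = 9.743 kip/in.
7.45 ≤ 9.743 → adequate.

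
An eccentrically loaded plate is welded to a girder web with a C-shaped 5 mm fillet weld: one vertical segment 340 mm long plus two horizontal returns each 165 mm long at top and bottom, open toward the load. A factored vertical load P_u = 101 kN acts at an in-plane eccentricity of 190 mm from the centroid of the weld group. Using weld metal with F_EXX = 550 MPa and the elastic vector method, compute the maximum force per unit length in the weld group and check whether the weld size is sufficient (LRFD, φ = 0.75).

Total weld length L_w = 670 mm. Treat welds as unit-width lines.
Centroid: x̄ = 2×165×82.5 / 670 = 40.63 mm from the vertical weld.
Polar moment about centroid: J = I_x + I_y = [340³/12 + 2×165×170²] + [340×40.63² + 2(165³/12 + 165×41.87²)] = 14700000 mm³.
Direct shear f_v = P/L_w = 101×10³ / 670 = 150.7 N/mm (vertical).
Torsion M = P·e = 101×10³ × 190 = 19190000 N·mm.
Critical point at (x, y) = (124.4, 170) from centroid. f_tx = M·y/J = 221.9 N/mm; f_ty = M·x/J = 162.3 N/mm.
Resultant f_max = √[f_tx² + (f_v + f_ty)²] = √[221.9² + (150.7 + 162.3)²] = 383.8 N/mm.
Capacity per unit length: φr_n = 0.75 × 0.6 × 550 × (0.707 × 5) = 874.9 N/mm.
383.8 ≤ 874.9 → adequate.

f_max ≈ 384 N/mm; adequate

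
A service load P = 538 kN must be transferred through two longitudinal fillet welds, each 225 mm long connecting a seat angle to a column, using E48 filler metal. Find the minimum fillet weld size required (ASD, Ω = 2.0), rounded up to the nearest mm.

E48XX → F_EXX = 480 MPa.
Total weld length L = 450 mm.
Required throat t_e = P × Ω / (0.6 F_EXX × L) = 538 × 2.0 / (0.6 × 480 × 450 × 10⁻³) = 8.302 mm.
Required leg w = t_e / 0.707 = 11.74 mm → use 12 mm.

w = 12 mm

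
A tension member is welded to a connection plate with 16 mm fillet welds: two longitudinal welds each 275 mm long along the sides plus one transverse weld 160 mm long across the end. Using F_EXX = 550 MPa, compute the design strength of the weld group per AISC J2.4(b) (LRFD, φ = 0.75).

t_e = 0.707 × 16 = 11.31 mm.
R_nwl = 0.6 × 550 × 11.31 × 550 × 10⁻³ = 2053 kN (longitudinal, 2 welds).
R_nwt = 0.6 × 550 × 11.31 × 160 × 10⁻³ = 597.3 kN (transverse, base value).
(i) R_nwl + R_nwt = 2650 kN; (ii) 0.85 R_nwl + 1.5 R_nwt = 2641 kN.
R_n = max = 2650 kN [governs: (i)]; φR_n = 1988 kN.

φR_n ≈ 1990 kN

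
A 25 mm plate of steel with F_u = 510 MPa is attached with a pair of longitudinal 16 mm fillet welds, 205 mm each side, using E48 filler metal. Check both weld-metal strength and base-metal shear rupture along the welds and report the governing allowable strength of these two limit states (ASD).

E48XX → F_EXX = 480 MPa.
t_e = 0.707 × 16 = 11.31 mm; L = 410 mm.
Weld metal: R_n/Ω = (1/2.0) × 0.6 × 480 × 11.31 × 410 × 10⁻³ = 667.9 kN.
Base metal (shear rupture): R_n/Ω = (1/2.0) × 0.6 × 510 × 25 × 410 × 10⁻³ = 1568 kN.
Governing: weld metal.

R_n/Ω ≈ 668 kN (weld metal governs)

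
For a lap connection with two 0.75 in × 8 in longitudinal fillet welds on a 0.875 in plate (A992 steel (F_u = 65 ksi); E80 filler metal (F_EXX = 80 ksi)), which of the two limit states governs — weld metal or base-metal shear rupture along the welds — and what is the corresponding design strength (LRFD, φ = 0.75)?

φR_n ≈ 305 kips (weld metal governs)

t_e = 0.707 × 0.75 = 0.5302 in; L = 16 in.
Weld metal: φR_n = 0.75 × 0.6 × 80 × 0.5302 × 16 = 305.4 kips.
Base metal (shear rupture): φR_n = 0.75 × 0.6 × 65 × 0.875 × 16 = 409.5 kips.
Governing: weld metal.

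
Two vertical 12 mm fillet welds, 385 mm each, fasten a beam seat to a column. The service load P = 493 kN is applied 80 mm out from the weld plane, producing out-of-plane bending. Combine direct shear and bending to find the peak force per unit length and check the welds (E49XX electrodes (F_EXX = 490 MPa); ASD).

L_w = 2 × 385 = 770 mm; section modulus (unit throat) S = 2 × L²/6 = 49410 mm².
Direct shear f_v = P/L_w = 493×10³/770 = 640.3 N/mm.
Moment M = P × e = 493×10³ × 80 = 39440000 N·mm; bending f_b = M/S = 798.2 N/mm.
f_max = √(f_v² + f_b²) = √(640.3² + 798.2²) = 1023 N/mm.
r_n/Ω = (1/2.0) × 0.6 × 490 × (0.707 × 12) = 1247 N/mm → adequate.

f_max ≈ 1020 N/mm; adequate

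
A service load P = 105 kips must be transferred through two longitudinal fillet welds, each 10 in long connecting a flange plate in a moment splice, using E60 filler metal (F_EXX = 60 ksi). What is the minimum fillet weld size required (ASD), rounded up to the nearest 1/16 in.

Total weld length L = 20 in.
Required throat t_e = P × Ω / (0.6 F_EXX × L) = 105 × 2.0 / (0.6 × 60 × 20) = 0.2917 in.
Required leg w = t_e / 0.707 = 0.4125 in → use 7/16 in.

w = 7/16 in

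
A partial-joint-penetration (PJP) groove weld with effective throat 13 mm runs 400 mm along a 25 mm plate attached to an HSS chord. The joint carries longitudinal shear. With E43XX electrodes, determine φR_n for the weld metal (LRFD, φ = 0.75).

E43XX → F_EXX = 430 MPa.
Effective throat (given) t_e = 13 mm.
A_we = 13 × 400 = 5200 mm².
F_nw = 0.6 F_EXX = 258 MPa.
φR_n = 0.75 × 258 × 5200 × 10⁻³ = 1006 kN.

φR_n ≈ 1010 kN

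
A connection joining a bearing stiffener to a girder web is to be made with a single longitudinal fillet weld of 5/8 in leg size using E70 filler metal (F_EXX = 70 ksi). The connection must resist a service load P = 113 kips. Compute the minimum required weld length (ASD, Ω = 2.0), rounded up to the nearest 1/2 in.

Throat t_e = 0.707 × 0.625 = 0.4419 in.
r_n/Ω = (0.6 × 70 × 0.4419) / 2.0 = 9.279 kip/in.
L_req = P / (r_n/Ω) = 113 / 9.279 = 12.18 in total.
Round up → use L = 12.5 in.

L = 12.5 in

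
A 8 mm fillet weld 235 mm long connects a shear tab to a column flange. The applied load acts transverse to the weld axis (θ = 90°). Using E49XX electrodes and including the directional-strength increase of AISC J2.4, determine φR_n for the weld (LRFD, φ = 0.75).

φR_n ≈ 440 kN

E49XX → F_EXX = 490 MPa.
t_e = 0.707 × 8 = 5.656 mm; A_we = 5.656 × 235 = 1329 mm².
Directional factor: 1.0 + 0.5 sin^1.5(90°) = 1.5.
F_nw = 0.6 × 490 × 1.5 = 441 MPa.
φR_n = 0.75 × 441 × 1329 × 10⁻³ = 439.6 kN.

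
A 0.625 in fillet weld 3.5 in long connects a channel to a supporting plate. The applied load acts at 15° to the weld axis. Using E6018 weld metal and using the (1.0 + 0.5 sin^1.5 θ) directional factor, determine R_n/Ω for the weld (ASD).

E60XX → F_EXX = 60 ksi.
t_e = 0.707 × 0.625 = 0.4419 in; A_we = 0.4419 × 3.5 = 1.547 in².
Directional factor: 1.0 + 0.5 sin^1.5(15°) = 1.066.
F_nw = 0.6 × 60 × 1.066 = 38.37 ksi.
R_n/Ω = (38.37 × 1.547) / 2.0 = 29.67 kip.

R_n/Ω ≈ 29.7 kip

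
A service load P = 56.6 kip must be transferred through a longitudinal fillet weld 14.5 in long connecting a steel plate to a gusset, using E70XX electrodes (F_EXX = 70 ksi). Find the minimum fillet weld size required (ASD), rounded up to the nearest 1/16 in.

w = 5/16 in

Total weld length L = 14.5 in.
Required throat t_e = P × Ω / (0.6 F_EXX × L) = 56.6 × 2.0 / (0.6 × 70 × 14.5) = 0.1859 in.
Required leg w = t_e / 0.707 = 0.2629 in → use 5/16 in.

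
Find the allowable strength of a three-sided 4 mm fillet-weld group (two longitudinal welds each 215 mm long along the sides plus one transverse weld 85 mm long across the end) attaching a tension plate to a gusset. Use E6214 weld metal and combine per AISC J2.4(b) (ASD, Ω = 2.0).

E62XX → F_EXX = 620 MPa.
t_e = 0.707 × 4 = 2.828 mm.
R_nwl = 0.6 × 620 × 2.828 × 430 × 10⁻³ = 452.4 kN (longitudinal, 2 welds).
R_nwt = 0.6 × 620 × 2.828 × 85 × 10⁻³ = 89.42 kN (transverse, base value).
(i) R_nwl + R_nwt = 541.8 kN; (ii) 0.85 R_nwl + 1.5 R_nwt = 518.6 kN.
R_n = max = 541.8 kN [governs: (i)]; R_n/Ω = 270.9 kN.

R_n/Ω ≈ 271 kN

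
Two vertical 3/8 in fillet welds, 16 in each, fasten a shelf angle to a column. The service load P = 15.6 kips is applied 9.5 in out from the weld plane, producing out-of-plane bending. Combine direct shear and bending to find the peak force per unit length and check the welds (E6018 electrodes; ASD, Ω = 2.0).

f_max ≈ 1.8 kip/in; adequate

E60XX → F_EXX = 60 ksi.
L_w = 2 × 16 = 32 in; section modulus (unit throat) S = 2 × L²/6 = 85.33 in².
Direct shear f_v = P/L_w = 15.6/32 = 0.4875 kip/in.
Moment M = P × e = 15.6 × 9.5 = 148.2 kip·in; bending f_b = M/S = 1.737 kip/in.
f_max = √(f_v² + f_b²) = √(0.4875² + 1.737²) = 1.804 kip/in.
r_n/Ω = (1/2.0) × 0.6 × 60 × (0.707 × 0.375) = 4.772 kip/in → adequate.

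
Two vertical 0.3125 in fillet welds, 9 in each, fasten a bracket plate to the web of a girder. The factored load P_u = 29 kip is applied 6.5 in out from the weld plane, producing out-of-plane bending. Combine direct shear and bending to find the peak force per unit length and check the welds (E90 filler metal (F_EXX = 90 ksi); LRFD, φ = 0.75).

L_w = 2 × 9 = 18 in; section modulus (unit throat) S = 2 × L²/6 = 27 in².
Direct shear f_v = P/L_w = 29/18 = 1.611 kip/in.
Moment M = P × e = 29 × 6.5 = 188.5 kip·in; bending f_b = M/S = 6.981 kip/in.
f_max = √(f_v² + f_b²) = √(1.611² + 6.981²) = 7.165 kip/in.
φr_n = 0.75 × 0.6 × 90 × (0.707 × 0.3125) = 8.948 kip/in → adequate.

f_max ≈ 7.16 kip/in; adequate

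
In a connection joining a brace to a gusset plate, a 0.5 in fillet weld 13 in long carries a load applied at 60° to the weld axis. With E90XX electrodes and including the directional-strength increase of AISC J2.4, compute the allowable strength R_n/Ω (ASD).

R_n/Ω ≈ 174 kips

E90XX → F_EXX = 90 ksi.
t_e = 0.707 × 0.5 = 0.3535 in; A_we = 0.3535 × 13 = 4.595 in².
Directional factor: 1.0 + 0.5 sin^1.5(60°) = 1.403.
F_nw = 0.6 × 90 × 1.403 = 75.76 ksi.
R_n/Ω = (75.76 × 4.595) / 2.0 = 174.1 kips.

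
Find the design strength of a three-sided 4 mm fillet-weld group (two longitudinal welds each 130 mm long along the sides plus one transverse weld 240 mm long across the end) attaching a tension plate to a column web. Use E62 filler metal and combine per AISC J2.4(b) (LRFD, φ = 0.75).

φR_n ≈ 458 kN

E62XX → F_EXX = 620 MPa.
t_e = 0.707 × 4 = 2.828 mm.
R_nwl = 0.6 × 620 × 2.828 × 260 × 10⁻³ = 273.5 kN (longitudinal, 2 welds).
R_nwt = 0.6 × 620 × 2.828 × 240 × 10⁻³ = 252.5 kN (transverse, base value).
(i) R_nwl + R_nwt = 526 kN; (ii) 0.85 R_nwl + 1.5 R_nwt = 611.2 kN.
R_n = max = 611.2 kN [governs: (ii)]; φR_n = 458.4 kN.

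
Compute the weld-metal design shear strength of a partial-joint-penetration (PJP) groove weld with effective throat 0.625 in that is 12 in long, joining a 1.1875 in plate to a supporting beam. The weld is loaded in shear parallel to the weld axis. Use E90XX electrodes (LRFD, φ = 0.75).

E90XX → F_EXX = 90 ksi.
Effective throat (given) t_e = 0.625 in.
A_we = 0.625 × 12 = 7.5 in².
F_nw = 0.6 F_EXX = 54 ksi.
φR_n = 0.75 × 54 × 7.5 = 303.8 kips.

φR_n ≈ 304 kips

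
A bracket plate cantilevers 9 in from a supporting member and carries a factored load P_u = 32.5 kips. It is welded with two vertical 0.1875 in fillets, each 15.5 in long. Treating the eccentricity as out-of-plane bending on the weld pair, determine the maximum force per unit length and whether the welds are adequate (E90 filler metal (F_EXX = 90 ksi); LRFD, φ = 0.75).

L_w = 2 × 15.5 = 31 in; section modulus (unit throat) S = 2 × L²/6 = 80.08 in².
Direct shear f_v = P/L_w = 32.5/31 = 1.048 kip/in.
Moment M = P × e = 32.5 × 9 = 292.5 kip·in; bending f_b = M/S = 3.652 kip/in.
f_max = √(f_v² + f_b²) = √(1.048² + 3.652²) = 3.8 kip/in.
φr_n = 0.75 × 0.6 × 90 × (0.707 × 0.1875) = 5.369 kip/in → adequate.

f_max ≈ 3.8 kip/in; adequate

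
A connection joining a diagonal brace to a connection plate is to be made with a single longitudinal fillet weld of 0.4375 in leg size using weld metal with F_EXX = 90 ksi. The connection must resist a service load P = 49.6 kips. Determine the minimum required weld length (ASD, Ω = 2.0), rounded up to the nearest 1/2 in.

Throat t_e = 0.707 × 0.4375 = 0.3093 in.
r_n/Ω = (0.6 × 90 × 0.3093) / 2.0 = 8.351 kip/in.
L_req = P / (r_n/Ω) = 49.6 / 8.351 = 5.939 in total.
Round up → use L = 6 in.

L = 6 in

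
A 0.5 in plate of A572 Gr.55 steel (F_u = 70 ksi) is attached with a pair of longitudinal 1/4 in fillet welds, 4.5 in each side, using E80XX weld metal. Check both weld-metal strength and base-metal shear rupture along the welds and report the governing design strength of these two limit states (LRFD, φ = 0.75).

E80XX → F_EXX = 80 ksi.
t_e = 0.707 × 0.25 = 0.1767 in; L = 9 in.
Weld metal: φR_n = 0.75 × 0.6 × 80 × 0.1767 × 9 = 57.27 kips.
Base metal (shear rupture): φR_n = 0.75 × 0.6 × 70 × 0.5 × 9 = 141.8 kips.
Governing: weld metal.

φR_n ≈ 57.3 kips (weld metal governs)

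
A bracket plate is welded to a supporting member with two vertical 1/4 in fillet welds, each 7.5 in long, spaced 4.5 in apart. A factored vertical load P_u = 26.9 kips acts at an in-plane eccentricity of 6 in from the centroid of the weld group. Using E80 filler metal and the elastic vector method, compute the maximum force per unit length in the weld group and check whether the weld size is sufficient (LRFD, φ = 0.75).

f_max ≈ 5.95 kip/in; adequate

E80XX → F_EXX = 80 ksi.
Total weld length L_w = 15 in. Treat welds as unit-width lines.
Polar moment about centroid: J = 2[d³/12 + d(b/2)²] = 2[7.5³/12 + 7.5×2.25²] = 146.2 in³.
Direct shear f_v = P/L_w = 26.9 / 15 = 1.793 kip/in (vertical).
Torsion M = P·e = 26.9 × 6 = 161.4 kip·in.
Critical point at (x, y) = (2.25, 3.75) from centroid. f_tx = M·y/J = 4.138 kip/in; f_ty = M·x/J = 2.483 kip/in.
Resultant f_max = √[f_tx² + (f_v + f_ty)²] = √[4.138² + (1.793 + 2.483)²] = 5.951 kip/in.
Capacity per unit length: φr_n = 0.75 × 0.6 × 80 × (0.707 × 0.25) = 6.363 kip/in.
5.951 ≤ 6.363 → adequate.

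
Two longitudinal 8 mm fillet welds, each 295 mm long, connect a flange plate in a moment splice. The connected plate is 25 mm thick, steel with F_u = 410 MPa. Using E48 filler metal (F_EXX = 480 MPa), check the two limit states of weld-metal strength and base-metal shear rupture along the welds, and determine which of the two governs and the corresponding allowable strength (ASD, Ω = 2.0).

t_e = 0.707 × 8 = 5.656 mm; L = 590 mm.
Weld metal: R_n/Ω = (1/2.0) × 0.6 × 480 × 5.656 × 590 × 10⁻³ = 480.5 kN.
Base metal (shear rupture): R_n/Ω = (1/2.0) × 0.6 × 410 × 25 × 590 × 10⁻³ = 1814 kN.
Governing: weld metal.

R_n/Ω ≈ 481 kN (weld metal governs)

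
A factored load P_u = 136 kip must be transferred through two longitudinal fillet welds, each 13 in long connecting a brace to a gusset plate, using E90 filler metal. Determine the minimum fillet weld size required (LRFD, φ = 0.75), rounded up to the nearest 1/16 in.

w = 3/16 in

E90XX → F_EXX = 90 ksi.
Total weld length L = 26 in.
Required throat t_e = P_u / (φ × 0.6 F_EXX × L) = 136 / (0.75 × 0.6 × 90 × 26) = 0.1292 in.
Required leg w = t_e / 0.707 = 0.1827 in → use 3/16 in.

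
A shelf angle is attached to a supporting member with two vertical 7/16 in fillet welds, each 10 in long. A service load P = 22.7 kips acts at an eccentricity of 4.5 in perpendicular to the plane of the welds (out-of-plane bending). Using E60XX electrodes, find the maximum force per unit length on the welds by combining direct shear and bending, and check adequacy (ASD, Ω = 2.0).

E60XX → F_EXX = 60 ksi.
L_w = 2 × 10 = 20 in; section modulus (unit throat) S = 2 × L²/6 = 33.33 in².
Direct shear f_v = P/L_w = 22.7/20 = 1.135 kip/in.
Moment M = P × e = 22.7 × 4.5 = 102.15 kip·in; bending f_b = M/S = 3.064 kip/in.
f_max = √(f_v² + f_b²) = √(1.135² + 3.064²) = 3.268 kip/in.
r_n/Ω = (1/2.0) × 0.6 × 60 × (0.707 × 0.4375) = 5.568 kip/in → adequate.

f_max ≈ 3.27 kip/in; adequate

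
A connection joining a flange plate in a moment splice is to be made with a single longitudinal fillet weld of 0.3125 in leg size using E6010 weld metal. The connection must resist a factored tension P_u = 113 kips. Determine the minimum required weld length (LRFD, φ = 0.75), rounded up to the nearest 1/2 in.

L = 19 in

E60XX → F_EXX = 60 ksi.
Throat t_e = 0.707 × 0.3125 = 0.2209 in.
φr_n = 0.75 × 0.6 × 60 × 0.2209 = 5.965 kips/in.
L_req = P_u / φr_n = 113 / 5.965 = 18.94 in total.
Round up → use L = 19 in.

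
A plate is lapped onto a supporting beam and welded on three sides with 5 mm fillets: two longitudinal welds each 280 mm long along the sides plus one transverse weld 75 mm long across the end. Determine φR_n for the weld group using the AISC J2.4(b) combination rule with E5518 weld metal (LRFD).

φR_n ≈ 556 kN

E55XX → F_EXX = 550 MPa.
t_e = 0.707 × 5 = 3.535 mm.
R_nwl = 0.6 × 550 × 3.535 × 560 × 10⁻³ = 653.3 kN (longitudinal, 2 welds).
R_nwt = 0.6 × 550 × 3.535 × 75 × 10⁻³ = 87.49 kN (transverse, base value).
(i) R_nwl + R_nwt = 740.8 kN; (ii) 0.85 R_nwl + 1.5 R_nwt = 686.5 kN.
R_n = max = 740.8 kN [governs: (i)]; φR_n = 555.6 kN.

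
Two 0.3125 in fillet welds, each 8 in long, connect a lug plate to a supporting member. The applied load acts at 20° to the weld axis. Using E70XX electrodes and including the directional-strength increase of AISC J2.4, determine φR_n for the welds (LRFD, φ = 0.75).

φR_n ≈ 122 kips

E70XX → F_EXX = 70 ksi.
t_e = 0.707 × 0.3125 = 0.2209 in; A_we = 0.2209 × 16 = 3.535 in².
Directional factor: 1.0 + 0.5 sin^1.5(20°) = 1.1.
F_nw = 0.6 × 70 × 1.1 = 46.2 ksi.
φR_n = 0.75 × 46.2 × 3.535 = 122.5 kips.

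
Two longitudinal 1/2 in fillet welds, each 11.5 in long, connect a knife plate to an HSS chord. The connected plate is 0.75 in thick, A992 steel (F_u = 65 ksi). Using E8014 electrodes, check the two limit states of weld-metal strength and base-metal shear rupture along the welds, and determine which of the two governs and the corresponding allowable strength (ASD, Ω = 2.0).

R_n/Ω ≈ 195 kip (weld metal governs)

E80XX → F_EXX = 80 ksi.
t_e = 0.707 × 0.5 = 0.3535 in; L = 23 in.
Weld metal: R_n/Ω = (1/2.0) × 0.6 × 80 × 0.3535 × 23 = 195.1 kip.
Base metal (shear rupture): R_n/Ω = (1/2.0) × 0.6 × 65 × 0.75 × 23 = 336.4 kip.
Governing: weld metal.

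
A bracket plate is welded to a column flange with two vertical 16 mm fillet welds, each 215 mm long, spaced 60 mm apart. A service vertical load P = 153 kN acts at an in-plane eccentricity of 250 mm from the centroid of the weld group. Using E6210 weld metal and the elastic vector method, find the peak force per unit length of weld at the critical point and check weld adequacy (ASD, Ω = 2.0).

E62XX → F_EXX = 620 MPa.
Total weld length L_w = 430 mm. Treat welds as unit-width lines.
Polar moment about centroid: J = 2[d³/12 + d(b/2)²] = 2[215³/12 + 215×30²] = 2043000 mm³.
Direct shear f_v = P/L_w = 153×10³ / 430 = 355.8 N/mm (vertical).
Torsion M = P·e = 153×10³ × 250 = 38250000 N·mm.
Critical point at (x, y) = (30, 107.5) from centroid. f_tx = M·y/J = 2012 N/mm; f_ty = M·x/J = 561.6 N/mm.
Resultant f_max = √[f_tx² + (f_v + f_ty)²] = √[2012² + (355.8 + 561.6)²] = 2212 N/mm.
Capacity per unit length: r_n/Ω = (1/2.0) × 0.6 × 620 × (0.707 × 16) = 2104 N/mm.
2212 > 2104 → NOT adequate.

f_max ≈ 2210 N/mm; NOT adequate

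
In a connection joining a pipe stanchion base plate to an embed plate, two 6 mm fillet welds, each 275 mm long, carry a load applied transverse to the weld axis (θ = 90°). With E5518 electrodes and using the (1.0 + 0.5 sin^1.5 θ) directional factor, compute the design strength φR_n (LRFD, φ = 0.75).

E55XX → F_EXX = 550 MPa.
t_e = 0.707 × 6 = 4.242 mm; A_we = 4.242 × 550 = 2333 mm².
Directional factor: 1.0 + 0.5 sin^1.5(90°) = 1.5.
F_nw = 0.6 × 550 × 1.5 = 495 MPa.
φR_n = 0.75 × 495 × 2333 × 10⁻³ = 866.2 kN.

φR_n ≈ 866 kN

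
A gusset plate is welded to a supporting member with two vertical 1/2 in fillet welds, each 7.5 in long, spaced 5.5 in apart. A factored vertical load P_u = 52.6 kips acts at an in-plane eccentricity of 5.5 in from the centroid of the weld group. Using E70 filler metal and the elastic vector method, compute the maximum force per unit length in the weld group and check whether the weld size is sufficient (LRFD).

E70XX → F_EXX = 70 ksi.
Total weld length L_w = 15 in. Treat welds as unit-width lines.
Polar moment about centroid: J = 2[d³/12 + d(b/2)²] = 2[7.5³/12 + 7.5×2.75²] = 183.8 in³.
Direct shear f_v = P/L_w = 52.6 / 15 = 3.507 kip/in (vertical).
Torsion M = P·e = 52.6 × 5.5 = 289.3 kip·in.
Critical point at (x, y) = (2.75, 3.75) from centroid. f_tx = M·y/J = 5.904 kip/in; f_ty = M·x/J = 4.33 kip/in.
Resultant f_max = √[f_tx² + (f_v + f_ty)²] = √[5.904² + (3.507 + 4.33)²] = 9.812 kip/in.
Capacity per unit length: φr_n = 0.75 × 0.6 × 70 × (0.707 × 0.5) = 11.14 kip/in.
9.812 ≤ 11.14 → adequate.

f_max ≈ 9.81 kip/in; adequate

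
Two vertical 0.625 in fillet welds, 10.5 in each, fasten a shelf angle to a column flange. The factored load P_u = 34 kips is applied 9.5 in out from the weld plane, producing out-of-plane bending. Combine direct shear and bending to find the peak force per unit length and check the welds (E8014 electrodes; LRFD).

f_max ≈ 8.94 kip/in; adequate

E80XX → F_EXX = 80 ksi.
L_w = 2 × 10.5 = 21 in; section modulus (unit throat) S = 2 × L²/6 = 36.75 in².
Direct shear f_v = P/L_w = 34/21 = 1.619 kip/in.
Moment M = P × e = 34 × 9.5 = 323 kip·in; bending f_b = M/S = 8.789 kip/in.
f_max = √(f_v² + f_b²) = √(1.619² + 8.789²) = 8.937 kip/in.
φr_n = 0.75 × 0.6 × 80 × (0.707 × 0.625) = 15.91 kip/in → adequate.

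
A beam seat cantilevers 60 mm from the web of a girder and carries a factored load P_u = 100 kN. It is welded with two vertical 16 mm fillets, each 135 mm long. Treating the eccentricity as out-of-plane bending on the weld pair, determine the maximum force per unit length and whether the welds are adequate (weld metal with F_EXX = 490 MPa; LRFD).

L_w = 2 × 135 = 270 mm; section modulus (unit throat) S = 2 × L²/6 = 6075 mm².
Direct shear f_v = P/L_w = 100×10³/270 = 370.4 N/mm.
Moment M = P × e = 100×10³ × 60 = 6000000 N·mm; bending f_b = M/S = 987.7 N/mm.
f_max = √(f_v² + f_b²) = √(370.4² + 987.7²) = 1055 N/mm.
φr_n = 0.75 × 0.6 × 490 × (0.707 × 16) = 2494 N/mm → adequate.

f_max ≈ 1050 N/mm; adequate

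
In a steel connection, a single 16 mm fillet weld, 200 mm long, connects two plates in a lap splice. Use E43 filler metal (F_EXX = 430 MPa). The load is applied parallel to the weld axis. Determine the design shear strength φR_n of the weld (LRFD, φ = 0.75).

φR_n ≈ 438 kN

Effective throat t_e = 0.707 × 16 = 11.31 mm.
Total length L = 200 mm; A_we = 11.31 × 200 = 2262 mm².
F_nw = 0.6 F_EXX = 0.6 × 430 = 258 MPa.
φR_n = 0.75 × 258 × 2262 × 10⁻³ = 437.8 kN.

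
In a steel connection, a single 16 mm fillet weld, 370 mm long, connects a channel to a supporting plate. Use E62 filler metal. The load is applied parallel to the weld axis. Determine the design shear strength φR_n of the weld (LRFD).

φR_n ≈ 1170 kN

E62XX → F_EXX = 620 MPa.
Effective throat t_e = 0.707 × 16 = 11.31 mm.
Total length L = 370 mm; A_we = 11.31 × 370 = 4185 mm².
F_nw = 0.6 F_EXX = 0.6 × 620 = 372 MPa.
φR_n = 0.75 × 372 × 4185 × 10⁻³ = 1168 kN.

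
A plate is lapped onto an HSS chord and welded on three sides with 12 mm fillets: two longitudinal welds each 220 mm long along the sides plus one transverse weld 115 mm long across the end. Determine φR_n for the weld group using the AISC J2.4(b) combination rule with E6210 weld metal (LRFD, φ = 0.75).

E62XX → F_EXX = 620 MPa.
t_e = 0.707 × 12 = 8.484 mm.
R_nwl = 0.6 × 620 × 8.484 × 440 × 10⁻³ = 1389 kN (longitudinal, 2 welds).
R_nwt = 0.6 × 620 × 8.484 × 115 × 10⁻³ = 362.9 kN (transverse, base value).
(i) R_nwl + R_nwt = 1752 kN; (ii) 0.85 R_nwl + 1.5 R_nwt = 1725 kN.
R_n = max = 1752 kN [governs: (i)]; φR_n = 1314 kN.

φR_n ≈ 1310 kN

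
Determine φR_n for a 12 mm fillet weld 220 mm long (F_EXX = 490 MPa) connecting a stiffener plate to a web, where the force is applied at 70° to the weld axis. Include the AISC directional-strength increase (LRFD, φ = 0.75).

t_e = 0.707 × 12 = 8.484 mm; A_we = 8.484 × 220 = 1866 mm².
Directional factor: 1.0 + 0.5 sin^1.5(70°) = 1.455.
F_nw = 0.6 × 490 × 1.455 = 427.9 MPa.
φR_n = 0.75 × 427.9 × 1866 × 10⁻³ = 599 kN.

φR_n ≈ 599 kN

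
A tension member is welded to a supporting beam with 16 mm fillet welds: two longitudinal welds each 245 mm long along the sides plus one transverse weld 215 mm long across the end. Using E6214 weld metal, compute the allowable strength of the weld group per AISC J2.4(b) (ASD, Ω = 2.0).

E62XX → F_EXX = 620 MPa.
t_e = 0.707 × 16 = 11.31 mm.
R_nwl = 0.6 × 620 × 11.31 × 490 × 10⁻³ = 2062 kN (longitudinal, 2 welds).
R_nwt = 0.6 × 620 × 11.31 × 215 × 10⁻³ = 904.7 kN (transverse, base value).
(i) R_nwl + R_nwt = 2967 kN; (ii) 0.85 R_nwl + 1.5 R_nwt = 3110 kN.
R_n = max = 3110 kN [governs: (ii)]; R_n/Ω = 1555 kN.

R_n/Ω ≈ 1550 kN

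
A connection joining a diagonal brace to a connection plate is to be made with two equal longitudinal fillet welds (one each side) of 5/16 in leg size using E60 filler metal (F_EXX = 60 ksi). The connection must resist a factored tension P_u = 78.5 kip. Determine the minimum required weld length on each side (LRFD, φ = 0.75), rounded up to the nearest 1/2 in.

L = 7 in on each side

Throat t_e = 0.707 × 0.3125 = 0.2209 in.
φr_n = 0.75 × 0.6 × 60 × 0.2209 = 5.965 kip/in.
L_req = P_u / φr_n = 78.5 / 5.965 = 13.16 in total.
Per side: 13.16 / 2 = 6.58 in.
Round up → use L = 7 in on each side.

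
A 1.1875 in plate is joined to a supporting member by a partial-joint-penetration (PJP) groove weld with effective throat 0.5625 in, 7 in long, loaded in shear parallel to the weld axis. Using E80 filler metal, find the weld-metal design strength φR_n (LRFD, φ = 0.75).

φR_n ≈ 142 kips

E80XX → F_EXX = 80 ksi.
Effective throat (given) t_e = 0.5625 in.
A_we = 0.5625 × 7 = 3.938 in².
F_nw = 0.6 F_EXX = 48 ksi.
φR_n = 0.75 × 48 × 3.938 = 141.8 kips.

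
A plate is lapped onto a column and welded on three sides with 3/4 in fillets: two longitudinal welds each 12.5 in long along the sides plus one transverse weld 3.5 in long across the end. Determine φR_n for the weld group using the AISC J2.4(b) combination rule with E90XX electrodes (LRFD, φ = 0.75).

φR_n ≈ 612 kips

E90XX → F_EXX = 90 ksi.
t_e = 0.707 × 0.75 = 0.5302 in.
R_nwl = 0.6 × 90 × 0.5302 × 25 = 715.8 kips (longitudinal, 2 welds).
R_nwt = 0.6 × 90 × 0.5302 × 3.5 = 100.2 kips (transverse, base value).
(i) R_nwl + R_nwt = 816.1 kips; (ii) 0.85 R_nwl + 1.5 R_nwt = 758.8 kips.
R_n = max = 816.1 kips [governs: (i)]; φR_n = 612 kips.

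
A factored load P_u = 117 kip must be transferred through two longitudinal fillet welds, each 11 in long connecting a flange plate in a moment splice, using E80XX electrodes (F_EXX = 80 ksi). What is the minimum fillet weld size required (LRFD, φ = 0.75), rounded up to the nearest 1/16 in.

Total weld length L = 22 in.
Required throat t_e = P_u / (φ × 0.6 F_EXX × L) = 117 / (0.75 × 0.6 × 80 × 22) = 0.1477 in.
Required leg w = t_e / 0.707 = 0.2089 in → use 1/4 in.

w = 1/4 in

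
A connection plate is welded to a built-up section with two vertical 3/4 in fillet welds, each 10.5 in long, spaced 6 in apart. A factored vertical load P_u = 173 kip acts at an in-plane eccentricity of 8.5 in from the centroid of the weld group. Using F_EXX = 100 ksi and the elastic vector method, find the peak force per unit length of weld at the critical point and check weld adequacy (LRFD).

Total weld length L_w = 21 in. Treat welds as unit-width lines.
Polar moment about centroid: J = 2[d³/12 + d(b/2)²] = 2[10.5³/12 + 10.5×3²] = 381.9 in³.
Direct shear f_v = P/L_w = 173 / 21 = 8.238 kip/in (vertical).
Torsion M = P·e = 173 × 8.5 = 1470.5 kip·in.
Critical point at (x, y) = (3, 5.25) from centroid. f_tx = M·y/J = 20.21 kip/in; f_ty = M·x/J = 11.55 kip/in.
Resultant f_max = √[f_tx² + (f_v + f_ty)²] = √[20.21² + (8.238 + 11.55)²] = 28.29 kip/in.
Capacity per unit length: φr_n = 0.75 × 0.6 × 100 × (0.707 × 0.75) = 23.86 kip/in.
28.29 > 23.86 → NOT adequate.

f_max ≈ 28.3 kip/in; NOT adequate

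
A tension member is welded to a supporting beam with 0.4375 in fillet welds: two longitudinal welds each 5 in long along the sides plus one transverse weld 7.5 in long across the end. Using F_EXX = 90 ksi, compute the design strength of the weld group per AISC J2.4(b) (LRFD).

φR_n ≈ 247 kip

t_e = 0.707 × 0.4375 = 0.3093 in.
R_nwl = 0.6 × 90 × 0.3093 × 10 = 167 kip (longitudinal, 2 welds).
R_nwt = 0.6 × 90 × 0.3093 × 7.5 = 125.3 kip (transverse, base value).
(i) R_nwl + R_nwt = 292.3 kip; (ii) 0.85 R_nwl + 1.5 R_nwt = 329.9 kip.
R_n = max = 329.9 kip [governs: (ii)]; φR_n = 247.4 kip.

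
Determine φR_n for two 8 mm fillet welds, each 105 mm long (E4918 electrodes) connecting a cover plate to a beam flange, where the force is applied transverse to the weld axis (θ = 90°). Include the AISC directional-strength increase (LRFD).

E49XX → F_EXX = 490 MPa.
t_e = 0.707 × 8 = 5.656 mm; A_we = 5.656 × 210 = 1188 mm².
Directional factor: 1.0 + 0.5 sin^1.5(90°) = 1.5.
F_nw = 0.6 × 490 × 1.5 = 441 MPa.
φR_n = 0.75 × 441 × 1188 × 10⁻³ = 392.9 kN.

φR_n ≈ 393 kN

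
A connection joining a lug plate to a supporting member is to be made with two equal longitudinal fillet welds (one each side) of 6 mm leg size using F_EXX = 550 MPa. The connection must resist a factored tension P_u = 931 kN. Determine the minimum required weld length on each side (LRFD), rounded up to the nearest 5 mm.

Throat t_e = 0.707 × 6 = 4.242 mm.
φr_n = 0.75 × 0.6 × 550 × 4.242 × 10⁻³ = 1.05 kN/mm.
L_req = P_u / φr_n = 931 / 1.05 = 886.8 mm total.
Per side: 886.8 / 2 = 443.4 mm.
Round up → use L = 445 mm on each side.

L = 445 mm on each side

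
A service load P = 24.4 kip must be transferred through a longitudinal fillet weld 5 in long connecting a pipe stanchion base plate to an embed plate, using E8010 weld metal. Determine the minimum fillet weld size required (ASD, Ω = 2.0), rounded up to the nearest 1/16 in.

w = 5/16 in

E80XX → F_EXX = 80 ksi.
Total weld length L = 5 in.
Required throat t_e = P × Ω / (0.6 F_EXX × L) = 24.4 × 2.0 / (0.6 × 80 × 5) = 0.2033 in.
Required leg w = t_e / 0.707 = 0.2876 in → use 5/16 in.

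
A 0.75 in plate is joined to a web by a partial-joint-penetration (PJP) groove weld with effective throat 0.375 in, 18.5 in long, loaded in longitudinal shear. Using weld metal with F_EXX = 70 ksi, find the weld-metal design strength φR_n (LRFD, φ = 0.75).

Effective throat (given) t_e = 0.375 in.
A_we = 0.375 × 18.5 = 6.938 in².
F_nw = 0.6 F_EXX = 42 ksi.
φR_n = 0.75 × 42 × 6.938 = 218.5 kips.

φR_n ≈ 219 kips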